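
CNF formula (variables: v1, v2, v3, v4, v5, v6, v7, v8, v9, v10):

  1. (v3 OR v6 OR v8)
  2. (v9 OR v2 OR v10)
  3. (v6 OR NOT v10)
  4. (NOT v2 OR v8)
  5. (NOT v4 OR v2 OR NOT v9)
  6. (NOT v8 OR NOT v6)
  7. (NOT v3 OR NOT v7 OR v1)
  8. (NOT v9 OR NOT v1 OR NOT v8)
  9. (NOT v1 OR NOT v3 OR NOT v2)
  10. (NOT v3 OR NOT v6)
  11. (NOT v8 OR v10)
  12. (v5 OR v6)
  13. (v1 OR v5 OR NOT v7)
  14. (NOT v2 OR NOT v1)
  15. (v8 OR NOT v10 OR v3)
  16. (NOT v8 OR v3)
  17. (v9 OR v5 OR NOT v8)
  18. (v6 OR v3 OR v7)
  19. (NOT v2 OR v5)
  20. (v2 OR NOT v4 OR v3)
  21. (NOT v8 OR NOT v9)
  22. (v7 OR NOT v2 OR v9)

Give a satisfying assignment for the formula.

Pure literal: v4 appears only negated; assign v4 = False.
v5 occurs only positively in the remaining clauses — set v5 = True.
Branch on v1: take v1 = False.
Try v2 = False.
Set v3 = False and propagate.
  then v8 is forced to False.
  then v6 is forced to True.
  then v10 is forced to False.
  then v9 is forced to True.
v7 is now unconstrained; take v7 = False.

v1=F, v2=F, v3=F, v4=F, v5=T, v6=T, v7=F, v8=F, v9=T, v10=F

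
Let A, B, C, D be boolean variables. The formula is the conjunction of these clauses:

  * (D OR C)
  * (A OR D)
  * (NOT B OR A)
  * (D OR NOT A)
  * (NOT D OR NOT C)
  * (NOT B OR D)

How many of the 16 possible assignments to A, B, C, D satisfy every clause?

The models are:
  A=0 B=0 C=0 D=1
  A=1 B=0 C=0 D=1
  A=1 B=1 C=0 D=1
That's 3 in total.

3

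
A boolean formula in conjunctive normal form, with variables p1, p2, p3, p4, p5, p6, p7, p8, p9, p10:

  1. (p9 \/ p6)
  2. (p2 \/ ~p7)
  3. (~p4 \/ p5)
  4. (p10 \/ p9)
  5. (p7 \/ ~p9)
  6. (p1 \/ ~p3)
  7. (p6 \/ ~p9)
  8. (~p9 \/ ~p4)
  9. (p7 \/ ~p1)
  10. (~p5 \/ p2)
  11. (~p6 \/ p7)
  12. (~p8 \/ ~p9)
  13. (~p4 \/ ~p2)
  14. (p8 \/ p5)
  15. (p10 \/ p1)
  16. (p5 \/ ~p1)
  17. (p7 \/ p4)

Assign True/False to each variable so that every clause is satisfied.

p1 = False  p2 = True  p3 = False  p4 = False  p5 = False  p6 = True  p7 = True  p8 = True  p9 = False  p10 = True

Check each clause:
  1. (p9 \/ p6) — p6 is true.
  2. (~p7 \/ p2) — p2 is true.
  3. (p5 \/ ~p4) — ~p4 is true.
  4. (p10 \/ p9) — p10 is true.
  5. (~p9 \/ p7) — ~p9 is true.
  6. (p1 \/ ~p3) — ~p3 is true.
  7. (p6 \/ ~p9) — p6 is true.
  8. (~p4 \/ ~p9) — ~p4 is true.
  9. (p7 \/ ~p1) — ~p1 is true.
  10. (~p5 \/ p2) — p2 is true.
  11. (~p6 \/ p7) — p7 is true.
  12. (~p9 \/ ~p8) — ~p9 is true.
  13. (~p4 \/ ~p2) — ~p4 is true.
  14. (p5 \/ p8) — p8 is true.
  15. (p10 \/ p1) — p10 is true.
  16. (~p1 \/ p5) — ~p1 is true.
  17. (p7 \/ p4) — p7 is true.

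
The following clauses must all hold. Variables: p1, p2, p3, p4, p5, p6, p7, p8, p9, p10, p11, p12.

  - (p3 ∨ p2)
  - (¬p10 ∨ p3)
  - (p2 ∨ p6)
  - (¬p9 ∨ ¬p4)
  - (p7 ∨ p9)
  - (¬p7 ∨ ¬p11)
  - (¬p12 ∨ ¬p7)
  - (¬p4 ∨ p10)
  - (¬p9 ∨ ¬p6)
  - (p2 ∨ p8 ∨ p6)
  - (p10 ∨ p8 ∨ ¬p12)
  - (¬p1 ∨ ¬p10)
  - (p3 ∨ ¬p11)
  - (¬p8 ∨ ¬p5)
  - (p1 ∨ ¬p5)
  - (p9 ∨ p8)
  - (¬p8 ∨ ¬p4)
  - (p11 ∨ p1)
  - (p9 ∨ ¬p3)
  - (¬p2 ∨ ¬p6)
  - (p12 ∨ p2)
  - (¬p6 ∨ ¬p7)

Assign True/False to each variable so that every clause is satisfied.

p1 = True, p2 = True, p3 = True, p4 = False, p5 = False, p6 = False, p7 = False, p8 = True, p9 = True, p10 = False, p11 = False, p12 = True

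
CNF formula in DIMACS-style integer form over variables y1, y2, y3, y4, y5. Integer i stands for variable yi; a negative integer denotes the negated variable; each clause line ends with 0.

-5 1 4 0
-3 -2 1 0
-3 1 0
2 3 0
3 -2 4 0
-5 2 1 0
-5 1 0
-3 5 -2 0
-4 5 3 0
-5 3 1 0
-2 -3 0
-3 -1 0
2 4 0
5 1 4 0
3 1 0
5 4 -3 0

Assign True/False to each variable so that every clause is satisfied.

y1=True, y2=True, y3=False, y4=True, y5=True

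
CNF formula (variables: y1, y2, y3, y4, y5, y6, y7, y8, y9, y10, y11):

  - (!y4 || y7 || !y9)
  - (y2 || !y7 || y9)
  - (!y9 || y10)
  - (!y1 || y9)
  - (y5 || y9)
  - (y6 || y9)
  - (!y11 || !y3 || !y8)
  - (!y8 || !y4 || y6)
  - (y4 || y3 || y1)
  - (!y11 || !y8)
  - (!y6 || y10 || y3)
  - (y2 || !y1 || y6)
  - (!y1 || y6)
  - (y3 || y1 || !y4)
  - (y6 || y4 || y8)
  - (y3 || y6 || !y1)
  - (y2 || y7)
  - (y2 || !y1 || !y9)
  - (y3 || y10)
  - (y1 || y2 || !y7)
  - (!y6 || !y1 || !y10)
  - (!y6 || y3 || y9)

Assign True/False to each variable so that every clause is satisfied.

Pure literal: y2 appears only positively; assign y2 = True.
y5 occurs only positively in the remaining clauses — set y5 = True.
Try y1 = False.
Set y3 = True and propagate.
For the remaining variables, y4 = True, y6 = False, y7 = True, y8 = False, y9 = True, y10 = True, y11 = True works.
Check each clause:
  1. (!y9 || y7 || !y4) — y7 is true.
  2. (y9 || y2 || !y7) — y2 is true.
  3. (!y9 || y10) — y10 is true.
  4. (!y1 || y9) — y9 is true.
  5. (y9 || y5) — y9 is true.
  6. (y9 || y6) — y9 is true.
  7. (!y11 || !y8 || !y3) — !y8 is true.
  8. (!y8 || !y4 || y6) — !y8 is true.
  9. (y1 || y4 || y3) — y3 is true.
  10. (!y11 || !y8) — !y8 is true.
  11. (y3 || !y6 || y10) — y3 is true.
  12. (y2 || y6 || !y1) — y2 is true.
  13. (y6 || !y1) — !y1 is true.
  14. (y1 || y3 || !y4) — y3 is true.
  15. (y4 || y6 || y8) — y4 is true.
  16. (y6 || y3 || !y1) — y3 is true.
  17. (y7 || y2) — y2 is true.
  18. (!y1 || y2 || !y9) — y2 is true.
  19. (y3 || y10) — y10 is true.
  20. (y1 || !y7 || y2) — y2 is true.
  21. (!y10 || !y1 || !y6) — !y6 is true.
  22. (y3 || !y6 || y9) — y9 is true.

y1=False, y2=True, y3=True, y4=True, y5=True, y6=False, y7=True, y8=False, y9=True, y10=True, y11=True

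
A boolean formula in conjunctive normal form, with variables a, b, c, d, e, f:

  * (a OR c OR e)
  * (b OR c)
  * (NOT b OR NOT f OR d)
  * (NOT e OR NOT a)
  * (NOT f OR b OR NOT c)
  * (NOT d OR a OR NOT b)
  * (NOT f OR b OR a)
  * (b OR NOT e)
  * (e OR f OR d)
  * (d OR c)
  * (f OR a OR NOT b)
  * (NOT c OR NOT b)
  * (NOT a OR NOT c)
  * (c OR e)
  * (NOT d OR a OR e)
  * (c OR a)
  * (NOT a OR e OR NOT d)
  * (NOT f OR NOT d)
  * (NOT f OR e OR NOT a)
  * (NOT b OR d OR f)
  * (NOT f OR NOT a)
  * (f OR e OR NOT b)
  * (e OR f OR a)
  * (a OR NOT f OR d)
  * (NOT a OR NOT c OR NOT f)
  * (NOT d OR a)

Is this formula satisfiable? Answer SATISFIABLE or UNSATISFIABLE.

UNSATISFIABLE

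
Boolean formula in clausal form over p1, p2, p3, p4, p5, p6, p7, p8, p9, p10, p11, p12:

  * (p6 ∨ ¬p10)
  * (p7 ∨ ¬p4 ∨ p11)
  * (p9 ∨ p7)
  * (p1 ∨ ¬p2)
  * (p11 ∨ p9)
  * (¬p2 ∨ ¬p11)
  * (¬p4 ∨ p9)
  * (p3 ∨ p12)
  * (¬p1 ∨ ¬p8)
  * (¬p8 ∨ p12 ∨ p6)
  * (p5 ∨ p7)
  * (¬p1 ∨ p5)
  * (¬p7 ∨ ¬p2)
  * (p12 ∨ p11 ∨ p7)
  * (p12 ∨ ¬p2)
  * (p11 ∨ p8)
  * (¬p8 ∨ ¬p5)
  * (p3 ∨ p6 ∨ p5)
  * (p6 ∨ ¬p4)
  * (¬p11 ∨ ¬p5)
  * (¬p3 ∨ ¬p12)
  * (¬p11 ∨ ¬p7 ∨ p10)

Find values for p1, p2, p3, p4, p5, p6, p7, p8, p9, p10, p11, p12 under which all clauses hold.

p1 = F, p2 = F, p3 = T, p4 = T, p5 = F, p6 = T, p7 = T, p8 = T, p9 = T, p10 = T, p11 = F, p12 = F

Check each clause:
  1. (¬p10 ∨ p6) — p6 is true.
  2. (¬p4 ∨ p7 ∨ p11) — p7 is true.
  3. (p9 ∨ p7) — p9 is true.
  4. (p1 ∨ ¬p2) — ¬p2 is true.
  5. (p9 ∨ p11) — p9 is true.
  6. (¬p11 ∨ ¬p2) — ¬p11 is true.
  7. (p9 ∨ ¬p4) — p9 is true.
  8. (p12 ∨ p3) — p3 is true.
  9. (¬p8 ∨ ¬p1) — ¬p1 is true.
  10. (p12 ∨ ¬p8 ∨ p6) — p6 is true.
  11. (p7 ∨ p5) — p7 is true.
  12. (p5 ∨ ¬p1) — ¬p1 is true.
  13. (¬p7 ∨ ¬p2) — ¬p2 is true.
  14. (p11 ∨ p12 ∨ p7) — p7 is true.
  15. (p12 ∨ ¬p2) — ¬p2 is true.
  16. (p8 ∨ p11) — p8 is true.
  17. (¬p8 ∨ ¬p5) — ¬p5 is true.
  18. (p5 ∨ p3 ∨ p6) — p3 is true.
  19. (p6 ∨ ¬p4) — p6 is true.
  20. (¬p5 ∨ ¬p11) — ¬p5 is true.
  21. (¬p3 ∨ ¬p12) — ¬p12 is true.
  22. (¬p7 ∨ p10 ∨ ¬p11) — p10 is true.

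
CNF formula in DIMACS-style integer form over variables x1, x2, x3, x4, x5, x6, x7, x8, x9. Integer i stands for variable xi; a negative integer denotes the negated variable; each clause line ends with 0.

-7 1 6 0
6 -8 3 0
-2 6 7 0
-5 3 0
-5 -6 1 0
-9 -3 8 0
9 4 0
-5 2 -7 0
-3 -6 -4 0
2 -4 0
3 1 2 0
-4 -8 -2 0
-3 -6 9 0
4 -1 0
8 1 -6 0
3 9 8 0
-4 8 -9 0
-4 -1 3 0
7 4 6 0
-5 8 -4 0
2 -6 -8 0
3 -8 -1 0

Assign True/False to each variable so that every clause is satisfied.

Pure literal: x5 appears only negated; assign x5 = False.
Try x1 = False.
The remaining clauses are satisfied by x2 = True, x3 = False, x4 = False, x6 = True, x7 = False, x8 = True, x9 = True.

x1=False  x2=True  x3=False  x4=False  x5=False  x6=True  x7=False  x8=True  x9=True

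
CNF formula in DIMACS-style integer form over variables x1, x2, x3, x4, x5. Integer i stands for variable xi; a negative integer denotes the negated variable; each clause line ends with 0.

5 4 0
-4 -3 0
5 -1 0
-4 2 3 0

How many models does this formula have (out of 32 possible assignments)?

Case analysis on x4 and x3:
  x4=1, x3=1: a clause becomes empty — 0.
  x4=1, x3=0: remaining (x1,x2,x5) ∈ {(0,1,0); (0,1,1); (1,1,1)} — 3.
  x4=0, x3=1: remaining (x1,x2,x5) ∈ {(0,0,1); (0,1,1); (1,0,1); (1,1,1)} — 4.
  x4=0, x3=0: remaining (x1,x2,x5) ∈ {(0,0,1); (0,1,1); (1,0,1); (1,1,1)} — 4.
Total: 0 + 3 + 4 + 4 = 11.

11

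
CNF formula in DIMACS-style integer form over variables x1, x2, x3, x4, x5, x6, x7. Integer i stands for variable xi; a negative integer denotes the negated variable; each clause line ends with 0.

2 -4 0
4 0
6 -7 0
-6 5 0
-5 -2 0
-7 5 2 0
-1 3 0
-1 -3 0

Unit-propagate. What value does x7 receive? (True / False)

False

(x4) is a unit clause: x4 = True.
(¬x4 ∨ x2): since x4 = True, the clause reduces to (x2). x2 = True.
(¬x2 ∨ ¬x5) with x2 = True leaves only ¬x5, so x5 = False.
In (¬x6 ∨ x5), x5 is now false; ¬x6 must hold, so x6 = False.
In (x6 ∨ ¬x7), x6 is now false; ¬x7 must hold, so x7 = False.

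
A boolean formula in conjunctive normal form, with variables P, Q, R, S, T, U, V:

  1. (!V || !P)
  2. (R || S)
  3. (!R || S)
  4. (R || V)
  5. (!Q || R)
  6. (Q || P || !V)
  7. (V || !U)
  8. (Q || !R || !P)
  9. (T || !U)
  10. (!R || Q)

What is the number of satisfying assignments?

7

The models are:
  P=F Q=T R=T S=T T=F U=F V=F
  P=F Q=T R=T S=T T=F U=F V=T
  P=F Q=T R=T S=T T=T U=F V=F
  P=F Q=T R=T S=T T=T U=F V=T
  P=F Q=T R=T S=T T=T U=T V=T
  P=T Q=T R=T S=T T=F U=F V=F
  P=T Q=T R=T S=T T=T U=F V=F
That's 7 in total.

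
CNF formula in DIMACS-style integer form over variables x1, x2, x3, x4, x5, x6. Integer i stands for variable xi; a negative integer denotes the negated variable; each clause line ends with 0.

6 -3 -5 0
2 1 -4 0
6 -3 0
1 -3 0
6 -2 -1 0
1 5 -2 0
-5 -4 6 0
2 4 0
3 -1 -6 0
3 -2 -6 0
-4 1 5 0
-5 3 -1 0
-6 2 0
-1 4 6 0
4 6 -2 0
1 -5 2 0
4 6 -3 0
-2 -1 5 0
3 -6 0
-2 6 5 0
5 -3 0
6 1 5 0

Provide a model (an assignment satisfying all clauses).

x1 = T, x2 = T, x3 = T, x4 = F, x5 = T, x6 = T

Check each clause:
  1. {¬x5, x6, ¬x3} — x6 is true.
  2. {x1, x2, ¬x4} — x1 is true.
  3. {x6, ¬x3} — x6 is true.
  4. {x1, ¬x3} — x1 is true.
  5. {x6, ¬x2, ¬x1} — x6 is true.
  6. {x5, ¬x2, x1} — x1 is true.
  7. {¬x5, x6, ¬x4} — ¬x4 is true.
  8. {x4, x2} — x2 is true.
  9. {x3, ¬x6, ¬x1} — x3 is true.
  10. {¬x2, ¬x6, x3} — x3 is true.
  11. {x1, x5, ¬x4} — x1 is true.
  12. {x3, ¬x1, ¬x5} — x3 is true.
  13. {¬x6, x2} — x2 is true.
  14. {x4, ¬x1, x6} — x6 is true.
  15. {x6, ¬x2, x4} — x6 is true.
  16. {¬x5, x1, x2} — x1 is true.
  17. {x4, x6, ¬x3} — x6 is true.
  18. {x5, ¬x1, ¬x2} — x5 is true.
  19. {x3, ¬x6} — x3 is true.
  20. {x6, x5, ¬x2} — x5 is true.
  21. {x5, ¬x3} — x5 is true.
  22. {x1, x5, x6} — x1 is true.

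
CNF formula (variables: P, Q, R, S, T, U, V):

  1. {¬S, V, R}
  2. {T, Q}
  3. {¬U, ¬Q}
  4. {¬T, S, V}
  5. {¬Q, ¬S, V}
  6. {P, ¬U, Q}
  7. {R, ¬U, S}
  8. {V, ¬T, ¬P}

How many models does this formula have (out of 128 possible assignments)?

32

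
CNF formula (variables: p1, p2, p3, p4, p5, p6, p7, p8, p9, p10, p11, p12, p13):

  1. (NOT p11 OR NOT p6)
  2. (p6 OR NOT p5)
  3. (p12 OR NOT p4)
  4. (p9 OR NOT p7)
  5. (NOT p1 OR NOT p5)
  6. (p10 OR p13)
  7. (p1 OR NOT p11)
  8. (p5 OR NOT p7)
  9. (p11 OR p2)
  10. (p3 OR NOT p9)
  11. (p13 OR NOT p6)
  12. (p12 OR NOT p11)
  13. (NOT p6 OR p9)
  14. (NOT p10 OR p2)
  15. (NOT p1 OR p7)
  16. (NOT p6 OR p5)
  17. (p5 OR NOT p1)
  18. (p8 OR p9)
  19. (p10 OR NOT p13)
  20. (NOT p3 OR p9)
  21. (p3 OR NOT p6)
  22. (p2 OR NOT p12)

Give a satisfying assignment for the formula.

Pure literal: p2 appears only positively; assign p2 = True.
Pure literal: p4 appears only negated; assign p4 = False.
Try p1 = False.
  then p11 is forced to False.
The remaining clauses are satisfied by p3 = False, p5 = False, p6 = False, p7 = False, p8 = True, p9 = False, p10 = True, p12 = True, p13 = True.
Every clause has at least one true literal under this assignment.
Check each clause:
  1. (NOT p11 OR NOT p6) — NOT p6 is true.
  2. (p6 OR NOT p5) — NOT p5 is true.
  3. (NOT p4 OR p12) — p12 is true.
  4. (NOT p7 OR p9) — NOT p7 is true.
  5. (NOT p1 OR NOT p5) — NOT p5 is true.
  6. (p10 OR p13) — p10 is true.
  7. (p1 OR NOT p11) — NOT p11 is true.
  8. (p5 OR NOT p7) — NOT p7 is true.
  9. (p2 OR p11) — p2 is true.
  10. (p3 OR NOT p9) — NOT p9 is true.
  11. (p13 OR NOT p6) — NOT p6 is true.
  12. (NOT p11 OR p12) — p12 is true.
  13. (NOT p6 OR p9) — NOT p6 is true.
  14. (NOT p10 OR p2) — p2 is true.
  15. (NOT p1 OR p7) — NOT p1 is true.
  16. (p5 OR NOT p6) — NOT p6 is true.
  17. (p5 OR NOT p1) — NOT p1 is true.
  18. (p8 OR p9) — p8 is true.
  19. (NOT p13 OR p10) — p10 is true.
  20. (p9 OR NOT p3) — NOT p3 is true.
  21. (p3 OR NOT p6) — NOT p6 is true.
  22. (p2 OR NOT p12) — p2 is true.

p1 = 0, p2 = 1, p3 = 0, p4 = 0, p5 = 0, p6 = 0, p7 = 0, p8 = 1, p9 = 0, p10 = 1, p11 = 0, p12 = 1, p13 = 1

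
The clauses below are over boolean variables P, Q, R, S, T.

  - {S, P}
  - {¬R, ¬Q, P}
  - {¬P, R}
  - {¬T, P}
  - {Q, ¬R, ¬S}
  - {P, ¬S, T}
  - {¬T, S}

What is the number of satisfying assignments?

4

Satisfying assignments:
  P=T Q=F R=T S=F T=F
  P=T Q=T R=T S=F T=F
  P=T Q=T R=T S=T T=F
  P=T Q=T R=T S=T T=T
Count: 4.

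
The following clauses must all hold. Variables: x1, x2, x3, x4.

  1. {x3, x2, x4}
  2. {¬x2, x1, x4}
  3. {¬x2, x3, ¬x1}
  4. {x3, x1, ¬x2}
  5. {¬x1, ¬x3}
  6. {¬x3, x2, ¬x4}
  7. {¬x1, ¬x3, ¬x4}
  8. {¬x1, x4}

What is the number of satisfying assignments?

Satisfying assignments:
  x1=F x2=F x3=F x4=T
  x1=F x2=F x3=T x4=F
  x1=F x2=T x3=T x4=T
  x1=T x2=F x3=F x4=T
That's 4 in total.

4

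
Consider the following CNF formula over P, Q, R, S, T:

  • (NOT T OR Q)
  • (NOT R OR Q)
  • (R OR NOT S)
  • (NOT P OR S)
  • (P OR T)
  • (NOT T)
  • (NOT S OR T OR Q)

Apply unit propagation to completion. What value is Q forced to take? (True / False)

(NOT T) is a unit clause: T = False.
In (T OR P), T is now false; P must hold, so P = True.
(NOT P OR S): since P = True, the clause reduces to (S). S = True.
From (R OR NOT S) and S = True: R = True.
In (Q OR NOT R), NOT R is now false; Q must hold, so Q = True.

True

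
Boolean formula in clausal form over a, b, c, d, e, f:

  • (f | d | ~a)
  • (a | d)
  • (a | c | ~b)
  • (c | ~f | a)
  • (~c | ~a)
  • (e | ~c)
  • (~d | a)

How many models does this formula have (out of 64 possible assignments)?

12

Case analysis on a and c:
  a=T, c=T: a clause becomes empty — 0.
  a=T, c=F: b, e free; 3 ways for (d,f) × 2^2 = 12.
  a=F, c=T: a clause becomes empty — 0.
  a=F, c=F: a clause becomes empty — 0.
Total: 0 + 12 + 0 + 0 = 12.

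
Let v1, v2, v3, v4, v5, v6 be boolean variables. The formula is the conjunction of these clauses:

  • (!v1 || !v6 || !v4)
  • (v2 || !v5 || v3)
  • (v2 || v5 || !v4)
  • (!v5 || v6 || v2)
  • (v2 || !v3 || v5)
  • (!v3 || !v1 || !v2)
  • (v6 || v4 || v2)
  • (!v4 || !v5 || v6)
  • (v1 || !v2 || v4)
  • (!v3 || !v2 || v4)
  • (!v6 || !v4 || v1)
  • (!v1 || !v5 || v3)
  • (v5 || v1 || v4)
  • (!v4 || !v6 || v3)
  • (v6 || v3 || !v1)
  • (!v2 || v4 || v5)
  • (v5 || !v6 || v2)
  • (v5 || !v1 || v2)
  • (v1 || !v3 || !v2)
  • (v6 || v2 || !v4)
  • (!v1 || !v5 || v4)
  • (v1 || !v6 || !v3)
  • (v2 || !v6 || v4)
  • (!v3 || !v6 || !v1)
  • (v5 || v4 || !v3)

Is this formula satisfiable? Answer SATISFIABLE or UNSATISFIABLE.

SATISFIABLE

Try v1 = False.
Branch on v2: take v2 = True.
  then v4 is forced to True.
  then v6 is forced to False.
  then v5 is forced to False.
  then v3 is forced to False.
So v1=0, v2=1, v3=0, v4=1, v5=0, v6=0 is a satisfying assignment.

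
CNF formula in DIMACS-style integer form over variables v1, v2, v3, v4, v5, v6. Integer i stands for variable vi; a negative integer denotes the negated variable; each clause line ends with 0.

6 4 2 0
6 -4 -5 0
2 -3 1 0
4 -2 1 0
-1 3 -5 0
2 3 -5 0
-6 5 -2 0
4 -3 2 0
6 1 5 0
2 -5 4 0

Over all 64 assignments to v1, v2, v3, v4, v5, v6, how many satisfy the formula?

17

Case analysis on v2 and v5:
  v2=1, v5=1: 5 of the 16 assignments to (v1,v3,v4,v6) work.
  v2=1, v5=0: remaining (v1,v3,v4,v6) ∈ {(1,0,0,0); (1,0,1,0); (1,1,0,0); (1,1,1,0)} — 4.
  v2=0, v5=1: remaining (v1,v3,v4,v6) ∈ {(1,1,1,1)} — 1.
  v2=0, v5=0: 7 of the 16 assignments to (v1,v3,v4,v6) work.
Total: 5 + 4 + 1 + 7 = 17.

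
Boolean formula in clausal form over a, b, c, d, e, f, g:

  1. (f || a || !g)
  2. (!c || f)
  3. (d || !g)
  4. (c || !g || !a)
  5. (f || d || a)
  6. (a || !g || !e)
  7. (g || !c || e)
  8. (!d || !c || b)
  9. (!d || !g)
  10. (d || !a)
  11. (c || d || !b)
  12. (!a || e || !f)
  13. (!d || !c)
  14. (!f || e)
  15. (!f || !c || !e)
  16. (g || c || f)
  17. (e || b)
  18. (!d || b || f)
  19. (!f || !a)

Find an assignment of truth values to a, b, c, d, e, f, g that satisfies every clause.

a=False, b=False, c=False, d=True, e=True, f=True, g=False

Check each clause:
  1. (f || a || !g) — !g is true.
  2. (f || !c) — !c is true.
  3. (d || !g) — !g is true.
  4. (!g || !a || c) — !g is true.
  5. (f || a || d) — d is true.
  6. (!g || a || !e) — !g is true.
  7. (!c || e || g) — e is true.
  8. (!d || !c || b) — !c is true.
  9. (!d || !g) — !g is true.
  10. (!a || d) — d is true.
  11. (c || d || !b) — d is true.
  12. (!a || !f || e) — e is true.
  13. (!d || !c) — !c is true.
  14. (e || !f) — e is true.
  15. (!f || !c || !e) — !c is true.
  16. (f || c || g) — f is true.
  17. (b || e) — e is true.
  18. (!d || f || b) — f is true.
  19. (!f || !a) — !a is true.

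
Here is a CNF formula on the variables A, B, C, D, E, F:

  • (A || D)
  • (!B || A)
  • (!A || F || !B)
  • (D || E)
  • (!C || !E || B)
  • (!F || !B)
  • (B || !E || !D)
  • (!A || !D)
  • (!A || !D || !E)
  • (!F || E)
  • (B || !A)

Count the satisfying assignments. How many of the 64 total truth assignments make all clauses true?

The models are:
  A=F B=F C=F D=T E=F F=F
  A=F B=F C=T D=T E=F F=F
That's 2 in total.

2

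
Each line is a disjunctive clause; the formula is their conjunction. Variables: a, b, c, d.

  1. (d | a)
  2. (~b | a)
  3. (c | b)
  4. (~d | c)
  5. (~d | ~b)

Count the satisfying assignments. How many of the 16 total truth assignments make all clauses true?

5

Satisfying assignments:
  a=F b=F c=T d=T
  a=T b=F c=T d=F
  a=T b=F c=T d=T
  a=T b=T c=F d=F
  a=T b=T c=T d=F
That's 5 in total.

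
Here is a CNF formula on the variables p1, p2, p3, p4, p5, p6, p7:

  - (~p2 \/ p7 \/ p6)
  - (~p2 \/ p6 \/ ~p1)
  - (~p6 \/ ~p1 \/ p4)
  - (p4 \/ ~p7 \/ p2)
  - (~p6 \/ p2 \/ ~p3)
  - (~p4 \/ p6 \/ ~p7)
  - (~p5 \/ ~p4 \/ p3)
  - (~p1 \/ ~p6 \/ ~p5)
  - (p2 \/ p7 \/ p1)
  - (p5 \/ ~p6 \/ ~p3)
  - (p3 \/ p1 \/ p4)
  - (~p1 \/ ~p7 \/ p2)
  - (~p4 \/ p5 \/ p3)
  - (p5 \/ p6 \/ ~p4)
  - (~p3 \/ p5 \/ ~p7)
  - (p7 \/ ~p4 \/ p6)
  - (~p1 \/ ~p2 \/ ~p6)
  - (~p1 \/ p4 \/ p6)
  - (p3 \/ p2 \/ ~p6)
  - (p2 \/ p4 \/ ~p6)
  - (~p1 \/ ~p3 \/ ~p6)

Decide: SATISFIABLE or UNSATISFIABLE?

Branch on p1: take p1 = False.
The remaining clauses are satisfied by p2 = True, p3 = True, p4 = False, p5 = True, p6 = False, p7 = True.
So p1=F, p2=T, p3=T, p4=F, p5=T, p6=F, p7=T is a satisfying assignment.

SATISFIABLE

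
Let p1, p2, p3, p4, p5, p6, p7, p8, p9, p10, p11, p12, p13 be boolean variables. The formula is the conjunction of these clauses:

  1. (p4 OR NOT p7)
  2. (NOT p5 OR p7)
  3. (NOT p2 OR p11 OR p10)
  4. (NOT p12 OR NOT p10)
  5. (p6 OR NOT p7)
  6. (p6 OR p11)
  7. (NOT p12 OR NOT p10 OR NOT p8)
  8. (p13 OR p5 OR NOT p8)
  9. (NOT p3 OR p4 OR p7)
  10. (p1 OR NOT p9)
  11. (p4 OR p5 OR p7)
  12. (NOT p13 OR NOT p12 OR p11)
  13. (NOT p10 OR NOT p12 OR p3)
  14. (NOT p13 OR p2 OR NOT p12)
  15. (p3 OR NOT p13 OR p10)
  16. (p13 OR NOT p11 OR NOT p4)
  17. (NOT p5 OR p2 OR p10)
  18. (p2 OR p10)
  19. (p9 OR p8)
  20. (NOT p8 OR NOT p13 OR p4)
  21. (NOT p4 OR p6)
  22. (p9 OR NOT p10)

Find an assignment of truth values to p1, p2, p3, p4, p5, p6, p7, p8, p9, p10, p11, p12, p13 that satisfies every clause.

p1=T, p2=F, p3=F, p4=T, p5=T, p6=T, p7=T, p8=T, p9=T, p10=T, p11=F, p12=F, p13=T

Pure literal: p1 appears only positively; assign p1 = True.
p6 occurs only positively in the remaining clauses — set p6 = True.
Branch on p2: take p2 = False.
  then p10 is forced to True.
  then p12 is forced to False.
  then p9 is forced to True.
Set p3 = False and propagate.
For the remaining variables, p4 = True, p5 = True, p7 = True, p8 = True, p11 = False, p13 = True works.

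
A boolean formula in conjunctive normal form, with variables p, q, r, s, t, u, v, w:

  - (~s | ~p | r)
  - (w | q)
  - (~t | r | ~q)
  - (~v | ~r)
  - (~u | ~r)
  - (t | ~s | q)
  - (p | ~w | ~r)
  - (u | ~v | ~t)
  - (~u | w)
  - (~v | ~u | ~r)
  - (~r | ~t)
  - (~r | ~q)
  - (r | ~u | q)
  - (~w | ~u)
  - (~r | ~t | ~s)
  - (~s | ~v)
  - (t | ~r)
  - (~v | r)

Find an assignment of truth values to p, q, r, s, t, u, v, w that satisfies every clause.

p=F, q=T, r=F, s=T, t=F, u=F, v=F, w=F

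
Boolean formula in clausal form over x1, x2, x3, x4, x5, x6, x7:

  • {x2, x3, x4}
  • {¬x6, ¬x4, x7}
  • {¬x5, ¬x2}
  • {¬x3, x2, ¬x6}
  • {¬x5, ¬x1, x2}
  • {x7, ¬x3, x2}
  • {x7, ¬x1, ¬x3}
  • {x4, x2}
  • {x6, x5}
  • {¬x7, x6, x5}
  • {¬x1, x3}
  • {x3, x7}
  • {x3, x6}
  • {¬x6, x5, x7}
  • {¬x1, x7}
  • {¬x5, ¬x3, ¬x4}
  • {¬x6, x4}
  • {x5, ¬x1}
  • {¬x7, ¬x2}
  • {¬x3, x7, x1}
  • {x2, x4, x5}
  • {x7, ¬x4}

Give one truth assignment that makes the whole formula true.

x1=False  x2=False  x3=False  x4=True  x5=False  x6=True  x7=True

Check each clause:
  1. {x3, x2, x4} — x4 is true.
  2. {¬x6, x7, ¬x4} — x7 is true.
  3. {¬x2, ¬x5} — ¬x5 is true.
  4. {¬x6, ¬x3, x2} — ¬x3 is true.
  5. {¬x1, ¬x5, x2} — ¬x5 is true.
  6. {x7, x2, ¬x3} — ¬x3 is true.
  7. {¬x3, ¬x1, x7} — ¬x3 is true.
  8. {x4, x2} — x4 is true.
  9. {x5, x6} — x6 is true.
  10. {x5, ¬x7, x6} — x6 is true.
  11. {x3, ¬x1} — ¬x1 is true.
  12. {x3, x7} — x7 is true.
  13. {x3, x6} — x6 is true.
  14. {x7, x5, ¬x6} — x7 is true.
  15. {¬x1, x7} — ¬x1 is true.
  16. {¬x4, ¬x3, ¬x5} — ¬x5 is true.
  17. {x4, ¬x6} — x4 is true.
  18. {x5, ¬x1} — ¬x1 is true.
  19. {¬x2, ¬x7} — ¬x2 is true.
  20. {x1, ¬x3, x7} — ¬x3 is true.
  21. {x4, x5, x2} — x4 is true.
  22. {x7, ¬x4} — x7 is true.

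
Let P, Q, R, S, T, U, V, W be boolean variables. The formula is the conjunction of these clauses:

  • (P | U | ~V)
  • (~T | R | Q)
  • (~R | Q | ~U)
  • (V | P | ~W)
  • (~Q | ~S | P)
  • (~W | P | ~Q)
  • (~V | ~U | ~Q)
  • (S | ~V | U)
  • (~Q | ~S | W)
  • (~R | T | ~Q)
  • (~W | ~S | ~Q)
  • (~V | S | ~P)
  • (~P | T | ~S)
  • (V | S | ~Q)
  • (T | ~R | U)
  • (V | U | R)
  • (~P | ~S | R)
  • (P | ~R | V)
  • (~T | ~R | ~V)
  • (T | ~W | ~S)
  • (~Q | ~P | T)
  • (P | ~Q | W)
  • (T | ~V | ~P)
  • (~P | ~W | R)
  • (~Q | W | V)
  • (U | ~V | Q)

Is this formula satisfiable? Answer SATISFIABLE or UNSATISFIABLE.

Branch on P: take P = False.
Branch on Q: take Q = False.
Set R = False and propagate.
  then T is forced to False.
For the remaining variables, S = True, U = True, V = False, W = False works.
Every clause has at least one true literal under this assignment.
So P=0, Q=0, R=0, S=1, T=0, U=1, V=0, W=0 is a satisfying assignment.

SATISFIABLE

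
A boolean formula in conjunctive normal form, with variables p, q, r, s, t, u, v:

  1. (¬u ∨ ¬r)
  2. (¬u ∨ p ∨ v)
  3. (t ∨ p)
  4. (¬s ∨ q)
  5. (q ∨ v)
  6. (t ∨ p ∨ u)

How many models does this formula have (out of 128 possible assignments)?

43

Split on p, then u.
  p=1, u=1: t free; 5 ways for (q,r,s,v) × 2^1 = 10.
  p=1, u=0: r, t free; 5 ways for (q,s,v) × 2^2 = 20.
  p=0, u=1: remaining (q,r,s,t,v) ∈ {(0,0,0,1,1); (1,0,0,1,1); (1,0,1,1,1)} — 3.
  p=0, u=0: r free; 5 ways for (q,s,t,v) × 2^1 = 10.
Total: 10 + 20 + 3 + 10 = 43.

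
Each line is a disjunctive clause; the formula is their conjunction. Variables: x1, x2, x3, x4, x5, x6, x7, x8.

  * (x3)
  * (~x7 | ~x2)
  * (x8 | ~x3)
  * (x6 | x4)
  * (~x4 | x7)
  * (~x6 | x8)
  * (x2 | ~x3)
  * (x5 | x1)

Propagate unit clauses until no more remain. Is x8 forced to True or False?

True

(x3) is a unit clause: x3 = True.
In (~x3 | x8), ~x3 is now false; x8 must hold, so x8 = True.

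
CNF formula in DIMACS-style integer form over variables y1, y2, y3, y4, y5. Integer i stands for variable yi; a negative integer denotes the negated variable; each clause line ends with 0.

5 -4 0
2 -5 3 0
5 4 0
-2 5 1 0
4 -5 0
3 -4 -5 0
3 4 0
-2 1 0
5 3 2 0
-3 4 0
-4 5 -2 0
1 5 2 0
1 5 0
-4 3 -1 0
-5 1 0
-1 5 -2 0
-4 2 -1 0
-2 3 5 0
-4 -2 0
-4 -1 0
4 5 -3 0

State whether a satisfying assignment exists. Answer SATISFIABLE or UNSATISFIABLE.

y5 = True:
  propagation gives y4=True, y3=True, y1=True; an empty clause results — contradiction.
y5 = False:
  propagation gives y4=False; an empty clause results — contradiction.
Every branch closes, so no satisfying assignment exists.

UNSATISFIABLE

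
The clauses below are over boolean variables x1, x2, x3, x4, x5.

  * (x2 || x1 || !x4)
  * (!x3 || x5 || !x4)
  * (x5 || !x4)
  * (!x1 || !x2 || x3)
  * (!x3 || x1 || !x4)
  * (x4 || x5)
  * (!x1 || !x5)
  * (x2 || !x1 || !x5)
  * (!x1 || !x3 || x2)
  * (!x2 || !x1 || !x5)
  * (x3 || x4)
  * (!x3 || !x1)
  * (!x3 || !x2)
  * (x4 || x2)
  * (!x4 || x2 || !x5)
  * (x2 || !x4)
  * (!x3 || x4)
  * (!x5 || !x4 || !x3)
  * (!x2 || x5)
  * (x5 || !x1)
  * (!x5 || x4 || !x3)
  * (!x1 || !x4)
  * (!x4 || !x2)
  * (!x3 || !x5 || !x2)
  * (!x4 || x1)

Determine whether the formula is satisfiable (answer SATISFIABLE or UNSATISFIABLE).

x4 = True:
  propagation gives x5=True, x1=False; an empty clause results — contradiction.
x4 = False:
  propagation gives x5=True, x1=False, x3=True; an empty clause results — contradiction.
Every branch closes, so no satisfying assignment exists.

UNSATISFIABLE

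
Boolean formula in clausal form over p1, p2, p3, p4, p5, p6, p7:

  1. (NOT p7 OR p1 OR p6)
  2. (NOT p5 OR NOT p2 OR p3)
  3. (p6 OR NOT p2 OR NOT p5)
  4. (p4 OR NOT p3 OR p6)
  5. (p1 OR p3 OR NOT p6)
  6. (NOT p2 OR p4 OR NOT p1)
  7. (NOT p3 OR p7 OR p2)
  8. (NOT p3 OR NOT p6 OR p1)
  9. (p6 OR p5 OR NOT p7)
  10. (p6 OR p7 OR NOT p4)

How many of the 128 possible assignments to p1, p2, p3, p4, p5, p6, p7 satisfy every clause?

Case analysis on p6 and p3:
  p6=T, p3=T: p5 free; 4 ways for (p1,p2,p4,p7) × 2^1 = 8.
  p6=T, p3=F: p7 free; 5 ways for (p1,p2,p4,p5) × 2^1 = 10.
  p6=F, p3=T: remaining (p1,p2,p4,p5,p7) ∈ {(T,F,T,T,T)} — 1.
  p6=F, p3=F: 7 of the 32 assignments to (p1,p2,p4,p5,p7) work.
Total: 8 + 10 + 1 + 7 = 26.

26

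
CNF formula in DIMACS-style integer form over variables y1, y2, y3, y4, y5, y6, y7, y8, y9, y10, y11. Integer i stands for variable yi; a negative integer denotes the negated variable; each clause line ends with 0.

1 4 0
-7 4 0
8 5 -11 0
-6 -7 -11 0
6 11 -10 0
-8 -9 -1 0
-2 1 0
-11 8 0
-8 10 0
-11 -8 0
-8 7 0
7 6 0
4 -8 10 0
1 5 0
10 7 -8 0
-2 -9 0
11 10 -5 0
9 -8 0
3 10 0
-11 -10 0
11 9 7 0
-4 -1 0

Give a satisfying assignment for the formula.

y1=False  y2=False  y3=True  y4=True  y5=True  y6=True  y7=True  y8=True  y9=True  y10=True  y11=False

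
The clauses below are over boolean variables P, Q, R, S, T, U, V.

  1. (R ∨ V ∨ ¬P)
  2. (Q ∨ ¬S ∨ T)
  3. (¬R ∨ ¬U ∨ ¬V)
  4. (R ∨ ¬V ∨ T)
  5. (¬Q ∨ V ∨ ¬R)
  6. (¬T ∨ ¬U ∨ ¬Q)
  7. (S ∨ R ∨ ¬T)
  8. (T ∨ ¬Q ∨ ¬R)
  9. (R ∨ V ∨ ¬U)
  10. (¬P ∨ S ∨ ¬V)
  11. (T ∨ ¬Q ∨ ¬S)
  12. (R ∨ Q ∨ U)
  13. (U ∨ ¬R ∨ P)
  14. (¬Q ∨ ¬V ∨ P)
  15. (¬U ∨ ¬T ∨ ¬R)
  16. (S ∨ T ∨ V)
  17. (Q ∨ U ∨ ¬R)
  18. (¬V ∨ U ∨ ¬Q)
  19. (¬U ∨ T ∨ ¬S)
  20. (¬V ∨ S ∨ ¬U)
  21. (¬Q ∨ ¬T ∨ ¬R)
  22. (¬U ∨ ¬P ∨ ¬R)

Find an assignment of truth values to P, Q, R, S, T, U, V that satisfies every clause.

P=True, Q=False, R=False, S=True, T=True, U=True, V=True

Check each clause:
  1. (R ∨ ¬P ∨ V) — V is true.
  2. (T ∨ Q ∨ ¬S) — T is true.
  3. (¬U ∨ ¬R ∨ ¬V) — ¬R is true.
  4. (R ∨ ¬V ∨ T) — T is true.
  5. (¬R ∨ ¬Q ∨ V) — ¬R is true.
  6. (¬U ∨ ¬T ∨ ¬Q) — ¬Q is true.
  7. (S ∨ R ∨ ¬T) — S is true.
  8. (¬Q ∨ ¬R ∨ T) — T is true.
  9. (R ∨ ¬U ∨ V) — V is true.
  10. (¬P ∨ S ∨ ¬V) — S is true.
  11. (¬S ∨ ¬Q ∨ T) — T is true.
  12. (R ∨ Q ∨ U) — U is true.
  13. (U ∨ ¬R ∨ P) — P is true.
  14. (P ∨ ¬Q ∨ ¬V) — ¬Q is true.
  15. (¬T ∨ ¬U ∨ ¬R) — ¬R is true.
  16. (T ∨ V ∨ S) — S is true.
  17. (Q ∨ U ∨ ¬R) — ¬R is true.
  18. (¬Q ∨ ¬V ∨ U) — U is true.
  19. (¬S ∨ T ∨ ¬U) — T is true.
  20. (S ∨ ¬U ∨ ¬V) — S is true.
  21. (¬T ∨ ¬Q ∨ ¬R) — ¬R is true.
  22. (¬P ∨ ¬U ∨ ¬R) — ¬R is true.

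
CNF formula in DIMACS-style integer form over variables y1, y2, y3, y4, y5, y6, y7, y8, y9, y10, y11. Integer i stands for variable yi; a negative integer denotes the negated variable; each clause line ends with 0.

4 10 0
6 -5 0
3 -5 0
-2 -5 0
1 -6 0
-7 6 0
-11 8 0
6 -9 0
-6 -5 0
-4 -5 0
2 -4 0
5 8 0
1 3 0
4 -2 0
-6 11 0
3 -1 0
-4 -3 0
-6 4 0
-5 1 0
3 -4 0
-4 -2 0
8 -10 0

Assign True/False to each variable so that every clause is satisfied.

y7 occurs only negated in the remaining clauses — set y7 = False.
Pure literal: y8 appears only positively; assign y8 = True.
Branch on y1: take y1 = False.
  then y6 is forced to False.
  then y5 is forced to False.
  then y9 is forced to False.
  then y3 is forced to True.
  then y4 is forced to False.
  then y10 is forced to True.
  then y2 is forced to False.
y11 is now unconstrained; take y11 = True.

y1=0  y2=0  y3=1  y4=0  y5=0  y6=0  y7=0  y8=1  y9=0  y10=1  y11=1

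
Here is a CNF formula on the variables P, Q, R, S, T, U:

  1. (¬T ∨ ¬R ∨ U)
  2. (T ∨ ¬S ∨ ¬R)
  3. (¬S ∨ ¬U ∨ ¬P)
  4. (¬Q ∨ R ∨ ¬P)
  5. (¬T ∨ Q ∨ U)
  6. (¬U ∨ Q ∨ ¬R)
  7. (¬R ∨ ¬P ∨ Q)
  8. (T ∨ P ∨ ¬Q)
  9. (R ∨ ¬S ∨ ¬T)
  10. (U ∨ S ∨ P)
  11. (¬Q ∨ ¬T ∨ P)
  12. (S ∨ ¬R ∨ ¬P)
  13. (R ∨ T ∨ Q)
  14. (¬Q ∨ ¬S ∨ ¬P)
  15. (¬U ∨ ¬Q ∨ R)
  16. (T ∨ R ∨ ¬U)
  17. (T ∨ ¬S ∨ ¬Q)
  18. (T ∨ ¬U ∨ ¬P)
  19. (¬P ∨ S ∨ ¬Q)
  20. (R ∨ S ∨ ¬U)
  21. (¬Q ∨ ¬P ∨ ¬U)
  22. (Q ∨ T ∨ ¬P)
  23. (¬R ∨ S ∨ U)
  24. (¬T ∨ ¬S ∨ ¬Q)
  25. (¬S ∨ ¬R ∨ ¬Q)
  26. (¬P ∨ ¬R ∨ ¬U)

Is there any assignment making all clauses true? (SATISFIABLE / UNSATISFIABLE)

UNSATISFIABLE

Q = True:
  S = True:
    propagation gives P=False, T=True; an empty clause results — contradiction.
  S = False:
    propagation gives P=False, T=True; an empty clause results — contradiction.
Q = False:
  R = True:
    propagation gives U=False, T=False, S=False; an empty clause results — contradiction.
  R = False:
    propagation gives T=True, U=True, S=False; an empty clause results — contradiction.
Every branch closes, so no satisfying assignment exists.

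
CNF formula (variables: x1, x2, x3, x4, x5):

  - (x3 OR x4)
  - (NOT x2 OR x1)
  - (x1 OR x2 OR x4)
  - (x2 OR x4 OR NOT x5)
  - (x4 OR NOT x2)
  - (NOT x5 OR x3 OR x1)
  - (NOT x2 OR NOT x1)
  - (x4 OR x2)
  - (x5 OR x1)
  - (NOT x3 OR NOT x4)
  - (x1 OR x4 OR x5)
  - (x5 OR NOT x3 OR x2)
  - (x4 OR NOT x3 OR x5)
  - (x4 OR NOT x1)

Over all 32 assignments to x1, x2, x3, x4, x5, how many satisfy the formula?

2

Satisfying assignments:
  x1=T x2=F x3=F x4=T x5=F
  x1=T x2=F x3=F x4=T x5=T
Count: 2.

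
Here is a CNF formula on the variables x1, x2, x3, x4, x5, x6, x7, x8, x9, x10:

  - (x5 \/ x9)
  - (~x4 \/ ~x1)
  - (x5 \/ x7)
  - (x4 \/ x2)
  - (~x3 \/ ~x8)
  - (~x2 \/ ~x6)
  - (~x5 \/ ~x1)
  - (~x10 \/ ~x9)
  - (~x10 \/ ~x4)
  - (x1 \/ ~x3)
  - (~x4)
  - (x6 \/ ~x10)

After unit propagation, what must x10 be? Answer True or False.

Unit clause (~x4) sets x4 = False.
(x4 \/ x2) with x4 = False leaves only x2, so x2 = True.
In (~x2 \/ ~x6), ~x2 is now false; ~x6 must hold, so x6 = False.
(x6 \/ ~x10): since x6 = False, the clause reduces to (~x10). x10 = False.

False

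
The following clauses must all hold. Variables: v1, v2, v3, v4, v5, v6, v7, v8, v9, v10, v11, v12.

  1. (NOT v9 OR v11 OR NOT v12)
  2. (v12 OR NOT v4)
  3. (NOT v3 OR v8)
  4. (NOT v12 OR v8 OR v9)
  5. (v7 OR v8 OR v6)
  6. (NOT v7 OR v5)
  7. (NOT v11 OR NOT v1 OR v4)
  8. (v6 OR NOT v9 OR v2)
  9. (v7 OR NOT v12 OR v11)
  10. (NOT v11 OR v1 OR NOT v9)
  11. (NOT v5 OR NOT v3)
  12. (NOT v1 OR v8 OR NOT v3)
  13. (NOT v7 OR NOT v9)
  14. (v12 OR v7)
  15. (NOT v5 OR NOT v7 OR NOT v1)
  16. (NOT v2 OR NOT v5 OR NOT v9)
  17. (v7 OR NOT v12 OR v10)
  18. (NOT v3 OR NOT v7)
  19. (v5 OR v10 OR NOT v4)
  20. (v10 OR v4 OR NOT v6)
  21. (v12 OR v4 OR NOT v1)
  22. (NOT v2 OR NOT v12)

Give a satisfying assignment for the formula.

v1=False, v2=False, v3=False, v4=False, v5=True, v6=True, v7=True, v8=False, v9=False, v10=True, v11=False, v12=False

Check each clause:
  1. (NOT v9 OR v11 OR NOT v12) — NOT v12 is true.
  2. (NOT v4 OR v12) — NOT v4 is true.
  3. (NOT v3 OR v8) — NOT v3 is true.
  4. (v8 OR v9 OR NOT v12) — NOT v12 is true.
  5. (v6 OR v7 OR v8) — v6 is true.
  6. (v5 OR NOT v7) — v5 is true.
  7. (NOT v1 OR NOT v11 OR v4) — NOT v11 is true.
  8. (NOT v9 OR v6 OR v2) — v6 is true.
  9. (v7 OR NOT v12 OR v11) — NOT v12 is true.
  10. (NOT v9 OR NOT v11 OR v1) — NOT v11 is true.
  11. (NOT v3 OR NOT v5) — NOT v3 is true.
  12. (NOT v1 OR v8 OR NOT v3) — NOT v3 is true.
  13. (NOT v9 OR NOT v7) — NOT v9 is true.
  14. (v7 OR v12) — v7 is true.
  15. (NOT v7 OR NOT v1 OR NOT v5) — NOT v1 is true.
  16. (NOT v9 OR NOT v2 OR NOT v5) — NOT v2 is true.
  17. (v10 OR v7 OR NOT v12) — v10 is true.
  18. (NOT v3 OR NOT v7) — NOT v3 is true.
  19. (NOT v4 OR v5 OR v10) — v10 is true.
  20. (v4 OR NOT v6 OR v10) — v10 is true.
  21. (v4 OR v12 OR NOT v1) — NOT v1 is true.
  22. (NOT v12 OR NOT v2) — NOT v12 is true.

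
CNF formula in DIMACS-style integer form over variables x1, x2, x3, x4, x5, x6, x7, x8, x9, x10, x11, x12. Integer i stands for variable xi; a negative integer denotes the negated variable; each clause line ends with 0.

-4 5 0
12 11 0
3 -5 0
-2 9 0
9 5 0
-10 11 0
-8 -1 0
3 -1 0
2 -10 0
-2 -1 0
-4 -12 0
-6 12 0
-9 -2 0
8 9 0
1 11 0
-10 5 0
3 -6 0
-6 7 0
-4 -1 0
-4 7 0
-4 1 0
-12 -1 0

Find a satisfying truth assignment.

x1=False, x2=False, x3=True, x4=False, x5=True, x6=True, x7=True, x8=True, x9=True, x10=False, x11=True, x12=True

Check each clause:
  1. (~x4 \/ x5) — ~x4 is true.
  2. (x11 \/ x12) — x11 is true.
  3. (x3 \/ ~x5) — x3 is true.
  4. (~x2 \/ x9) — x9 is true.
  5. (x9 \/ x5) — x9 is true.
  6. (x11 \/ ~x10) — x11 is true.
  7. (~x1 \/ ~x8) — ~x1 is true.
  8. (~x1 \/ x3) — x3 is true.
  9. (~x10 \/ x2) — ~x10 is true.
  10. (~x2 \/ ~x1) — ~x2 is true.
  11. (~x4 \/ ~x12) — ~x4 is true.
  12. (~x6 \/ x12) — x12 is true.
  13. (~x2 \/ ~x9) — ~x2 is true.
  14. (x9 \/ x8) — x8 is true.
  15. (x11 \/ x1) — x11 is true.
  16. (x5 \/ ~x10) — x5 is true.
  17. (x3 \/ ~x6) — x3 is true.
  18. (x7 \/ ~x6) — x7 is true.
  19. (~x1 \/ ~x4) — ~x4 is true.
  20. (~x4 \/ x7) — ~x4 is true.
  21. (~x4 \/ x1) — ~x4 is true.
  22. (~x1 \/ ~x12) — ~x1 is true.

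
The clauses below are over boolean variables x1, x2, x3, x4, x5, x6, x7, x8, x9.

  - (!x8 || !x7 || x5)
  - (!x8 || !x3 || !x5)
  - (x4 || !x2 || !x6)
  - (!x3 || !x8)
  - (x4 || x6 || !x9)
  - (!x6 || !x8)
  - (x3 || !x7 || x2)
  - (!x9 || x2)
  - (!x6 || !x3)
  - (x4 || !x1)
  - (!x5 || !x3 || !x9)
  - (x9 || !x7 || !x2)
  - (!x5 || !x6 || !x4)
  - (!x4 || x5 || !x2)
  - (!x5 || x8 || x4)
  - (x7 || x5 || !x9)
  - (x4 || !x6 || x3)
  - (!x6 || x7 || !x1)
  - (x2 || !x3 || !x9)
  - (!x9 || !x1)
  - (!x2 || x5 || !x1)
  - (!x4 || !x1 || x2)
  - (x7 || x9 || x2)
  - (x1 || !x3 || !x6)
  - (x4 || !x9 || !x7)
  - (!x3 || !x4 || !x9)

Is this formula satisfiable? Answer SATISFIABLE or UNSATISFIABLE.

Set x1 = False and propagate.
The remaining clauses are satisfied by x2 = True, x3 = False, x4 = True, x5 = True, x6 = False, x7 = False, x8 = False, x9 = True.
Every clause has at least one true literal under this assignment.
So x1=F, x2=T, x3=F, x4=T, x5=T, x6=F, x7=F, x8=F, x9=T is a satisfying assignment.

SATISFIABLE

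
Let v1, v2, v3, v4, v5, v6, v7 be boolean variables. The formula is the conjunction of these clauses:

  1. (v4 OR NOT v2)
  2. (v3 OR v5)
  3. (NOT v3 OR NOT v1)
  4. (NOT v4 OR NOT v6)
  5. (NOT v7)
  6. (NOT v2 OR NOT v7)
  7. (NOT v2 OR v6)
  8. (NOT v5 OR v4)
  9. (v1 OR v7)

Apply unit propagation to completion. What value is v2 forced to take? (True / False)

(NOT v7) is a unit clause: v7 = False.
(v1 OR v7) with v7 = False leaves only v1, so v1 = True.
(NOT v1 OR NOT v3): since v1 = True, the clause reduces to (NOT v3). v3 = False.
(v3 OR v5) with v3 = False leaves only v5, so v5 = True.
(NOT v5 OR v4): since v5 = True, the clause reduces to (v4). v4 = True.
(NOT v6 OR NOT v4): since v4 = True, the clause reduces to (NOT v6). v6 = False.
From (v6 OR NOT v2) and v6 = False: v2 = False.

False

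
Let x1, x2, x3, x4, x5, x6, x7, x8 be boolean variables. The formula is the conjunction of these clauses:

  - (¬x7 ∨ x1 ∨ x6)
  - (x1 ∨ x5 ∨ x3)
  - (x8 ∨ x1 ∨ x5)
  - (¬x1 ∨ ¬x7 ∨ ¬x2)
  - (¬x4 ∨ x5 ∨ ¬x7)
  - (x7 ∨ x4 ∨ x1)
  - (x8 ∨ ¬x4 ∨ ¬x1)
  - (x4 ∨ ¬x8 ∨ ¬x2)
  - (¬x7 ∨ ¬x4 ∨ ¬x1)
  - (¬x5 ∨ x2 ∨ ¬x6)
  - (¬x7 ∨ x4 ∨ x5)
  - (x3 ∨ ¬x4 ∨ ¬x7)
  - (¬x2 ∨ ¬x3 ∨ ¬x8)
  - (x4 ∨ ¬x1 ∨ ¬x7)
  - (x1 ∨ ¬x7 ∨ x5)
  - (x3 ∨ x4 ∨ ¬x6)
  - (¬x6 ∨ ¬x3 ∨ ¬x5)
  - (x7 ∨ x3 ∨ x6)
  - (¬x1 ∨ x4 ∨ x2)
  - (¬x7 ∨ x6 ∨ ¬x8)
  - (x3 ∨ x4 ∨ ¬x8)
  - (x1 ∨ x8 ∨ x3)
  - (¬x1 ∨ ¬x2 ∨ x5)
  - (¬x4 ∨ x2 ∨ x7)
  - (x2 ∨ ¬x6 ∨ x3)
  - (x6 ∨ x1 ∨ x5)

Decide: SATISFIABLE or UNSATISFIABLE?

SATISFIABLE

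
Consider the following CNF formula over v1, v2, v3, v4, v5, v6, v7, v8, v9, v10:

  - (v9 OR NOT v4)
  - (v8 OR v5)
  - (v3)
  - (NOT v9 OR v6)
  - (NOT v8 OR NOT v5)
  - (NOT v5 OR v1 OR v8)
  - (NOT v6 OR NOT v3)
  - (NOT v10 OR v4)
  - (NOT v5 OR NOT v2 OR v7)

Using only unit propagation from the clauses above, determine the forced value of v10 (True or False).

False

(v3) is a unit clause: v3 = True.
From (NOT v3 OR NOT v6) and v3 = True: v6 = False.
(v6 OR NOT v9) with v6 = False leaves only NOT v9, so v9 = False.
(NOT v4 OR v9) with v9 = False leaves only NOT v4, so v4 = False.
From (NOT v10 OR v4) and v4 = False: v10 = False.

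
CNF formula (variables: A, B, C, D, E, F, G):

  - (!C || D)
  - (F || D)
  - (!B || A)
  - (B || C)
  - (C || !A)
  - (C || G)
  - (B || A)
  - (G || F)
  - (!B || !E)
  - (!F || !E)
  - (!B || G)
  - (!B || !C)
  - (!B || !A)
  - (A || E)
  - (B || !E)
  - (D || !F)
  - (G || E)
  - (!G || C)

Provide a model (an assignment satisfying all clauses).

A=True, B=False, C=True, D=True, E=False, F=True, G=True

Check each clause:
  1. (D || !C) — D is true.
  2. (D || F) — D is true.
  3. (A || !B) — A is true.
  4. (C || B) — C is true.
  5. (!A || C) — C is true.
  6. (G || C) — C is true.
  7. (A || B) — A is true.
  8. (G || F) — F is true.
  9. (!B || !E) — !E is true.
  10. (!E || !F) — !E is true.
  11. (G || !B) — !B is true.
  12. (!C || !B) — !B is true.
  13. (!B || !A) — !B is true.
  14. (E || A) — A is true.
  15. (B || !E) — !E is true.
  16. (D || !F) — D is true.
  17. (E || G) — G is true.
  18. (!G || C) — C is true.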